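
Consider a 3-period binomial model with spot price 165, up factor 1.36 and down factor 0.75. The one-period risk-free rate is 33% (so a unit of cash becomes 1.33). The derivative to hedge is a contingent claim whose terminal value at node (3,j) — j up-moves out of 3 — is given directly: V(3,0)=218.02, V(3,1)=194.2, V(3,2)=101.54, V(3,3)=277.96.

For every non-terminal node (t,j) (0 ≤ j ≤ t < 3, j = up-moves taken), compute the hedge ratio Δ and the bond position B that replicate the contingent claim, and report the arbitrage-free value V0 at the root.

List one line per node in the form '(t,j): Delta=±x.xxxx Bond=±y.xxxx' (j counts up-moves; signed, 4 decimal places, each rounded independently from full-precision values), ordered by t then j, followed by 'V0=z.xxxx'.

(0,0): Delta=0.8468 Bond=-31.8306
(1,0): Delta=-0.8892 Bond=172.4999
(1,1): Delta=0.8964 Bond=-53.4469
(2,0): Delta=-0.4207 Bond=185.9450
(2,1): Delta=-0.9026 Bond=231.6739
(2,2): Delta=0.9477 Bond=-86.7442
V0=107.8973

No-arbitrage ⇒ martingale measure with p* = (R−d)/(u−d) = 0.9508.
Terminal payoffs: V(3,0)=218.0200, V(3,1)=194.2000, V(3,2)=101.5400, V(3,3)=277.9600
Node (2,0) S=92.8125: V=(p*·194.2000+(1−p*)·218.0200)/1.33=146.8958; Δ=(194.2000−218.0200)/(126.2250−69.6094)=-0.4207; B=V−Δ·S=185.9450
Node (2,1) S=168.3000: V=(p*·101.5400+(1−p*)·194.2000)/1.33=79.7722; Δ=(101.5400−194.2000)/(228.8880−126.2250)=-0.9026; B=V−Δ·S=231.6739
Node (2,2) S=305.1840: V=(p*·277.9600+(1−p*)·101.5400)/1.33=202.4689; Δ=(277.9600−101.5400)/(415.0502−228.8880)=0.9477; B=V−Δ·S=-86.7442
Node (1,0) S=123.7500: V=(p*·79.7722+(1−p*)·146.8958)/1.33=62.4612; Δ=(79.7722−146.8958)/(168.3000−92.8125)=-0.8892; B=V−Δ·S=172.4999
Node (1,1) S=224.4000: V=(p*·202.4689+(1−p*)·79.7722)/1.33=147.6952; Δ=(202.4689−79.7722)/(305.1840−168.3000)=0.8964; B=V−Δ·S=-53.4469
Node (0,0) S=165.0000: V=(p*·147.6952+(1−p*)·62.4612)/1.33=107.8973; Δ=(147.6952−62.4612)/(224.4000−123.7500)=0.8468; B=V−Δ·S=-31.8306
The time-0 hedge costs 107.8973, which is the no-arbitrage price.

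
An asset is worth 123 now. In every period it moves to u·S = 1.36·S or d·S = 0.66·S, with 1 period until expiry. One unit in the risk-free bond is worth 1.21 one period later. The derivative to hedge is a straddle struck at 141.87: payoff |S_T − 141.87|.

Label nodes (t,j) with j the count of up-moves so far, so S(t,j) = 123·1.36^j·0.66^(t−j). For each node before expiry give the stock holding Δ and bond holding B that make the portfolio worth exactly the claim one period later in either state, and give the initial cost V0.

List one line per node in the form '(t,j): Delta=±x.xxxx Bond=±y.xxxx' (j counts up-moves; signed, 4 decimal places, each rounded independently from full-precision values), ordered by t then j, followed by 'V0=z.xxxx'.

(0,0): Delta=-0.4098 Bond=77.6479
V0=27.2479

No-arbitrage ⇒ martingale measure with p* = (R−d)/(u−d) = 0.7857.
At expiry t=1: V(1,0)=60.6900, V(1,1)=25.4100
  t=0,j=0: stock 123.0000 → up 167.2800 (V=25.4100), down 81.1800 (V=60.6900). Price 27.2479; hedge Δ=-0.4098, bond B=77.6479.
The time-0 hedge costs 27.2479, which is the no-arbitrage price.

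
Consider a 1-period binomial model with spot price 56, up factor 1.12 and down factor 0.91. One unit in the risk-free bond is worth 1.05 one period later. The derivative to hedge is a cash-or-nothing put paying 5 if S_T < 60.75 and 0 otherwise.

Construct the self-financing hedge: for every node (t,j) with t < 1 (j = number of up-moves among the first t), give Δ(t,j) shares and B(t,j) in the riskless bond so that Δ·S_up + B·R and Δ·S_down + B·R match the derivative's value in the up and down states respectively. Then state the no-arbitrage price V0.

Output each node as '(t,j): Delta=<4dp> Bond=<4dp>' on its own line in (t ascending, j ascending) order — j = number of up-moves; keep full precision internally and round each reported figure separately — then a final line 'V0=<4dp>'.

(0,0): Delta=-0.4252 Bond=25.3968
V0=1.5873

The replicating-portfolio and risk-neutral prices coincide; use p* = (1.05−0.91)/(1.12−0.91) = 0.6667 for the latter.
Terminal payoffs: V(1,0)=5.0000, V(1,1)=0.0000
(0,0): S=56.0000. Δ = (V_up−V_dn)/(S_up−S_dn) = (0.0000−5.0000)/(62.7200−50.9600) = -0.4252. V = [p*·0.0000 + (1−p*)·5.0000]/1.05 = 1.5873. B = V − Δ·S = 25.3968.
Check: Δ(0,0)·S0 + B(0,0) = 1.5873 = V0.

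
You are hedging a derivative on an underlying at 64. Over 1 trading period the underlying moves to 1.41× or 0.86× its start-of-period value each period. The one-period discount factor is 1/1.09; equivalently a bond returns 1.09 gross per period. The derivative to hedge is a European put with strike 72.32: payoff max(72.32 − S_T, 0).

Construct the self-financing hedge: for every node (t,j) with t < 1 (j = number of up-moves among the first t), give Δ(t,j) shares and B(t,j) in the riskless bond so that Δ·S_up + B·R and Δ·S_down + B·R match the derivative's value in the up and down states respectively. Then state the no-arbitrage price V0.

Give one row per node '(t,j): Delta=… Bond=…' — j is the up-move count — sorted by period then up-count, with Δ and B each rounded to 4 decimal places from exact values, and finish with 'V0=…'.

Under the risk-neutral measure, an up-move has probability p* = (R−d)/(u−d) = 0.4182 and values discount at R = 1.09.
Payoff layer (t=1): V(1,0)=17.2800, V(1,1)=0.0000
(0,0): S=64.0000. Δ = (V_up−V_dn)/(S_up−S_dn) = (0.0000−17.2800)/(90.2400−55.0400) = -0.4909. V = [p*·0.0000 + (1−p*)·17.2800]/1.09 = 9.2237. B = V − Δ·S = 40.6419.
Self-financing check: at every node Δ·S+B equals the discounted successor values.

(0,0): Delta=-0.4909 Bond=40.6419
V0=9.2237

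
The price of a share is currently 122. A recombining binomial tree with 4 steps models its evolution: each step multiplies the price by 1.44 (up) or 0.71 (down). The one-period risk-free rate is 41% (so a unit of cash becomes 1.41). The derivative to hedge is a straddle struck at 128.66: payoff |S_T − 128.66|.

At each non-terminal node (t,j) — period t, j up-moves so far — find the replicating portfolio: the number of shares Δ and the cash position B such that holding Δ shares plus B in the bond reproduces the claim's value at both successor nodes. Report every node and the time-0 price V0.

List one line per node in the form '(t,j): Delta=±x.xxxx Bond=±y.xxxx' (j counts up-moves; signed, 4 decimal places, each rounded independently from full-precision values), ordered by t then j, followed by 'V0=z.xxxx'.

(0,0): Delta=0.9964 Bond=-32.1022
(1,0): Delta=0.9015 Bond=-37.0410
(1,1): Delta=0.9984 Bond=-45.6165
(2,0): Delta=-1.0000 Bond=64.7151
(2,1): Delta=0.9417 Bond=-57.2397
(2,2): Delta=0.9996 Bond=-64.6226
(3,0): Delta=-1.0000 Bond=91.2482
(3,1): Delta=-1.0000 Bond=91.2482
(3,2): Delta=0.9827 Bond=-88.0776
(3,3): Delta=1.0000 Bond=-91.2482
V0=89.4631

Under the risk-neutral measure, an up-move has probability p* = (R−d)/(u−d) = 0.9589 and values discount at R = 1.41.
Payoff layer (t=4): V(4,0)=97.6577, V(4,1)=65.7822, V(4,2)=1.1332, V(4,3)=129.9859, V(4,4)=395.9177
Node (3,0) S=43.6651: V=(p*·65.7822+(1−p*)·97.6577)/1.41=47.5831; Δ=(65.7822−97.6577)/(62.8778−31.0023)=-1.0000; B=V−Δ·S=91.2482
Node (3,1) S=88.5603: V=(p*·1.1332+(1−p*)·65.7822)/1.41=2.6879; Δ=(1.1332−65.7822)/(127.5268−62.8778)=-1.0000; B=V−Δ·S=91.2482
Node (3,2) S=179.6152: V=(p*·129.9859+(1−p*)·1.1332)/1.41=88.4331; Δ=(129.9859−1.1332)/(258.6459−127.5268)=0.9827; B=V−Δ·S=-88.0776
Node (3,3) S=364.2900: V=(p*·395.9177+(1−p*)·129.9859)/1.41=273.0418; Δ=(395.9177−129.9859)/(524.5777−258.6459)=1.0000; B=V−Δ·S=-91.2482
Node (2,0) S=61.5002: V=(p*·2.6879+(1−p*)·47.5831)/1.41=3.2149; Δ=(2.6879−47.5831)/(88.5603−43.6651)=-1.0000; B=V−Δ·S=64.7151
Node (2,1) S=124.7328: V=(p*·88.4331+(1−p*)·2.6879)/1.41=60.2194; Δ=(88.4331−2.6879)/(179.6152−88.5603)=0.9417; B=V−Δ·S=-57.2397
Node (2,2) S=252.9792: V=(p*·273.0418+(1−p*)·88.4331)/1.41=188.2661; Δ=(273.0418−88.4331)/(364.2900−179.6152)=0.9996; B=V−Δ·S=-64.6226
Node (1,0) S=86.6200: V=(p*·60.2194+(1−p*)·3.2149)/1.41=41.0473; Δ=(60.2194−3.2149)/(124.7328−61.5002)=0.9015; B=V−Δ·S=-37.0410
Node (1,1) S=175.6800: V=(p*·188.2661+(1−p*)·60.2194)/1.41=129.7900; Δ=(188.2661−60.2194)/(252.9792−124.7328)=0.9984; B=V−Δ·S=-45.6165
Node (0,0) S=122.0000: V=(p*·129.7900+(1−p*)·41.0473)/1.41=89.4631; Δ=(129.7900−41.0473)/(175.6800−86.6200)=0.9964; B=V−Δ·S=-32.1022
Each (Δ,B) replicates both successor values, so the strategy is self-financing and V0 is arbitrage-free.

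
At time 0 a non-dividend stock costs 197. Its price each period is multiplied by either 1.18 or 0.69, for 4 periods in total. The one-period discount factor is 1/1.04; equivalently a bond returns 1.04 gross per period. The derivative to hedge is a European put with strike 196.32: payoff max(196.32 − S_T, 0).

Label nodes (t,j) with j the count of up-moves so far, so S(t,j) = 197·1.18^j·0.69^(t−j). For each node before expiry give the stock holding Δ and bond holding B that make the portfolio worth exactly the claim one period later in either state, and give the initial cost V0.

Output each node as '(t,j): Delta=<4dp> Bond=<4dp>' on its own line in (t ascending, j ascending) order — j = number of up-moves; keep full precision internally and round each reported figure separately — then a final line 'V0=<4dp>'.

Since d<R<u, set p* = (R−d)/(u−d) = 0.7143; price each node as the discounted p*-expectation of its children.
At expiry t=4: V(4,0)=151.6658, V(4,1)=119.9548, V(4,2)=65.7244, V(4,3)=0.0000, V(4,4)=0.0000
(3,0): S=64.7163. Δ = (V_up−V_dn)/(S_up−S_dn) = (119.9548−151.6658)/(76.3652−44.6542) = -1.0000. V = [p*·119.9548 + (1−p*)·151.6658]/1.04 = 124.0530. B = V − Δ·S = 188.7692.
(3,1): S=110.6742. Δ = (V_up−V_dn)/(S_up−S_dn) = (65.7244−119.9548)/(130.5956−76.3652) = -1.0000. V = [p*·65.7244 + (1−p*)·119.9548]/1.04 = 78.0950. B = V − Δ·S = 188.7692.
(3,2): S=189.2689. Δ = (V_up−V_dn)/(S_up−S_dn) = (0.0000−65.7244)/(223.3373−130.5956) = -0.7087. V = [p*·0.0000 + (1−p*)·65.7244]/1.04 = 18.0562. B = V − Δ·S = 152.1877.
(3,3): S=323.6773. Δ = (V_up−V_dn)/(S_up−S_dn) = (0.0000−0.0000)/(381.9392−223.3373) = 0.0000. V = [p*·0.0000 + (1−p*)·0.0000]/1.04 = 0.0000. B = V − Δ·S = 0.0000.
(2,0): S=93.7917. Δ = (V_up−V_dn)/(S_up−S_dn) = (78.0950−124.0530)/(110.6742−64.7163) = -1.0000. V = [p*·78.0950 + (1−p*)·124.0530]/1.04 = 87.7172. B = V − Δ·S = 181.5089.
(2,1): S=160.3974. Δ = (V_up−V_dn)/(S_up−S_dn) = (18.0562−78.0950)/(189.2689−110.6742) = -0.7639. V = [p*·18.0562 + (1−p*)·78.0950]/1.04 = 33.8559. B = V − Δ·S = 156.3842.
(2,2): S=274.3028. Δ = (V_up−V_dn)/(S_up−S_dn) = (0.0000−18.0562)/(323.6773−189.2689) = -0.1343. V = [p*·0.0000 + (1−p*)·18.0562]/1.04 = 4.9605. B = V − Δ·S = 41.8098.
(1,0): S=135.9300. Δ = (V_up−V_dn)/(S_up−S_dn) = (33.8559−87.7172)/(160.3974−93.7917) = -0.8087. V = [p*·33.8559 + (1−p*)·87.7172]/1.04 = 47.3508. B = V − Δ·S = 157.2718.
(1,1): S=232.4600. Δ = (V_up−V_dn)/(S_up−S_dn) = (4.9605−33.8559)/(274.3028−160.3974) = -0.2537. V = [p*·4.9605 + (1−p*)·33.8559]/1.04 = 12.7080. B = V − Δ·S = 71.6782.
(0,0): S=197.0000. Δ = (V_up−V_dn)/(S_up−S_dn) = (12.7080−47.3508)/(232.4600−135.9300) = -0.3589. V = [p*·12.7080 + (1−p*)·47.3508]/1.04 = 21.7365. B = V − Δ·S = 92.4361.
Each (Δ,B) replicates both successor values, so the strategy is self-financing and V0 is arbitrage-free.

(0,0): Delta=-0.3589 Bond=92.4361
(1,0): Delta=-0.8087 Bond=157.2718
(1,1): Delta=-0.2537 Bond=71.6782
(2,0): Delta=-1.0000 Bond=181.5089
(2,1): Delta=-0.7639 Bond=156.3842
(2,2): Delta=-0.1343 Bond=41.8098
(3,0): Delta=-1.0000 Bond=188.7692
(3,1): Delta=-1.0000 Bond=188.7692
(3,2): Delta=-0.7087 Bond=152.1877
(3,3): Delta=0.0000 Bond=0.0000
V0=21.7365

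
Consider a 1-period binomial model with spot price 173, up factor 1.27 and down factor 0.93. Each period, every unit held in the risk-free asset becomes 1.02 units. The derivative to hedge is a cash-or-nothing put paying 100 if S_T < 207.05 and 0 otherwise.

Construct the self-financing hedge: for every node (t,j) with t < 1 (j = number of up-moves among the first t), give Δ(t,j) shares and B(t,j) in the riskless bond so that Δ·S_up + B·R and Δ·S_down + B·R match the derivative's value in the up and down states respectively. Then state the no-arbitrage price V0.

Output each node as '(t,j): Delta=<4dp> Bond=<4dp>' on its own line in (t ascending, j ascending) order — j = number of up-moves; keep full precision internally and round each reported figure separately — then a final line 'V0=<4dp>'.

(0,0): Delta=-1.7001 Bond=366.2053
V0=72.0877

Since d<R<u, set p* = (R−d)/(u−d) = 0.2647; price each node as the discounted p*-expectation of its children.
Terminal payoffs: V(1,0)=100.0000, V(1,1)=0.0000
Node (0,0) S=173.0000: V=(p*·0.0000+(1−p*)·100.0000)/1.02=72.0877; Δ=(0.0000−100.0000)/(219.7100−160.8900)=-1.7001; B=V−Δ·S=366.2053
Root portfolio cost Δ·173+B reproduces V0=72.0877.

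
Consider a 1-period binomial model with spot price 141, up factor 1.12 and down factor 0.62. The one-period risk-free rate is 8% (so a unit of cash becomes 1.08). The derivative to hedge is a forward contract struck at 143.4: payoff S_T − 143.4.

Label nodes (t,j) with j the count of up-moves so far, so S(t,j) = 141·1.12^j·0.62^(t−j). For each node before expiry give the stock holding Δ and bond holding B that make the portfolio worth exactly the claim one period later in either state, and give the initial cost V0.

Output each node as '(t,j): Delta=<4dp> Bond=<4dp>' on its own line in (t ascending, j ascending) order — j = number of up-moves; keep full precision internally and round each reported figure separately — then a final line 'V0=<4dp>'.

Under the risk-neutral measure, an up-move has probability p* = (R−d)/(u−d) = 0.9200 and values discount at R = 1.08.
Terminal values V(1,·): V(1,0)=-55.9800, V(1,1)=14.5200
  t=0,j=0: stock 141.0000 → up 157.9200 (V=14.5200), down 87.4200 (V=-55.9800). Price 8.2222; hedge Δ=1.0000, bond B=-132.7778.
Self-financing check: at every node Δ·S+B equals the discounted successor values.

(0,0): Delta=1.0000 Bond=-132.7778
V0=8.2222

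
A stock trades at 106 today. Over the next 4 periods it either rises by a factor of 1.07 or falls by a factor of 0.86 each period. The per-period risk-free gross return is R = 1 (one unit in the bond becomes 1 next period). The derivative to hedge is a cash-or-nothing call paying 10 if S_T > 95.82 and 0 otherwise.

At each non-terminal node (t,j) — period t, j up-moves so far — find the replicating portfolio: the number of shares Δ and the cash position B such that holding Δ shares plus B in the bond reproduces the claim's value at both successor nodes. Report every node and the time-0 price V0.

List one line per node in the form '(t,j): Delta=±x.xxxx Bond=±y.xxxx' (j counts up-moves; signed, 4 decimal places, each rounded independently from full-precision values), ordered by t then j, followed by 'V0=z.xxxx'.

(0,0): Delta=0.1997 Bond=-15.2381
(1,0): Delta=0.2322 Bond=-18.2011
(1,1): Delta=0.1866 Bond=-13.7566
(2,0): Delta=0.0000 Bond=0.0000
(2,1): Delta=0.3255 Bond=-27.3016
(2,2): Delta=0.1308 Bond=-6.9841
(3,0): Delta=0.0000 Bond=0.0000
(3,1): Delta=0.0000 Bond=0.0000
(3,2): Delta=0.4563 Bond=-40.9524
(3,3): Delta=0.0000 Bond=10.0000
V0=5.9259

The replicating-portfolio and risk-neutral prices coincide; use p* = (1−0.86)/(1.07−0.86) = 0.6667 for the latter.
Payoff layer (t=4): V(4,0)=0.0000, V(4,1)=0.0000, V(4,2)=0.0000, V(4,3)=10.0000, V(4,4)=10.0000
  t=3,j=0: stock 67.4219 → up 72.1415 (V=0.0000), down 57.9829 (V=0.0000). Price 0.0000; hedge Δ=0.0000, bond B=0.0000.
  t=3,j=1: stock 83.8854 → up 89.7574 (V=0.0000), down 72.1415 (V=0.0000). Price 0.0000; hedge Δ=0.0000, bond B=0.0000.
  t=3,j=2: stock 104.3691 → up 111.6749 (V=10.0000), down 89.7574 (V=0.0000). Price 6.6667; hedge Δ=0.4563, bond B=-40.9524.
  t=3,j=3: stock 129.8546 → up 138.9444 (V=10.0000), down 111.6749 (V=10.0000). Price 10.0000; hedge Δ=0.0000, bond B=10.0000.
  t=2,j=0: stock 78.3976 → up 83.8854 (V=0.0000), down 67.4219 (V=0.0000). Price 0.0000; hedge Δ=0.0000, bond B=0.0000.
  t=2,j=1: stock 97.5412 → up 104.3691 (V=6.6667), down 83.8854 (V=0.0000). Price 4.4444; hedge Δ=0.3255, bond B=-27.3016.
  t=2,j=2: stock 121.3594 → up 129.8546 (V=10.0000), down 104.3691 (V=6.6667). Price 8.8889; hedge Δ=0.1308, bond B=-6.9841.
  t=1,j=0: stock 91.1600 → up 97.5412 (V=4.4444), down 78.3976 (V=0.0000). Price 2.9630; hedge Δ=0.2322, bond B=-18.2011.
  t=1,j=1: stock 113.4200 → up 121.3594 (V=8.8889), down 97.5412 (V=4.4444). Price 7.4074; hedge Δ=0.1866, bond B=-13.7566.
  t=0,j=0: stock 106.0000 → up 113.4200 (V=7.4074), down 91.1600 (V=2.9630). Price 5.9259; hedge Δ=0.1997, bond B=-15.2381.
Root portfolio cost Δ·106+B reproduces V0=5.9259.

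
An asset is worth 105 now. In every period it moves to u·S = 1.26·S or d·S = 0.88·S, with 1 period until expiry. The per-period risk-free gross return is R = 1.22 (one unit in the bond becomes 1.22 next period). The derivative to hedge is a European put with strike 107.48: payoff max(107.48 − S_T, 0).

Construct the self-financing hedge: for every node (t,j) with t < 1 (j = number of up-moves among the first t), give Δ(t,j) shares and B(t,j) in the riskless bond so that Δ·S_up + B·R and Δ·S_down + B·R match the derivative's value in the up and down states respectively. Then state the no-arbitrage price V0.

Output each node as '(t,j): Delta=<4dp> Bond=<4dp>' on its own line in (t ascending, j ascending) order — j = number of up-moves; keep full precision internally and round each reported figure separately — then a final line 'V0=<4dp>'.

Under the risk-neutral measure, an up-move has probability p* = (R−d)/(u−d) = 0.8947 and values discount at R = 1.22.
At expiry t=1: V(1,0)=15.0800, V(1,1)=0.0000
  t=0,j=0: stock 105.0000 → up 132.3000 (V=0.0000), down 92.4000 (V=15.0800). Price 1.3011; hedge Δ=-0.3779, bond B=40.9853.
Root portfolio cost Δ·105+B reproduces V0=1.3011.

(0,0): Delta=-0.3779 Bond=40.9853
V0=1.3011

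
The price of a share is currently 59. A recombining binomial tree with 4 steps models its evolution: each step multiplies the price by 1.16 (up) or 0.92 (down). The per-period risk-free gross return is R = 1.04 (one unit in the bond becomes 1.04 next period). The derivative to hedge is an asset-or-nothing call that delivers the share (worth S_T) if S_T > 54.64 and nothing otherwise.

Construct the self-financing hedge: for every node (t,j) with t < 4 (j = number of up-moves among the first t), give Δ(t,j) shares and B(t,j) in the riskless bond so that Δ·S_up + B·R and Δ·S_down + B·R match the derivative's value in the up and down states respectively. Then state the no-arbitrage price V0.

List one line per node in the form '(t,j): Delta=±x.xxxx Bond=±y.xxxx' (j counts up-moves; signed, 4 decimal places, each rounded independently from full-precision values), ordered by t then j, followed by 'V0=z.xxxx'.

No-arbitrage ⇒ martingale measure with p* = (R−d)/(u−d) = 0.5000.
Terminal values V(4,·): V(4,0)=0.0000, V(4,1)=0.0000, V(4,2)=67.1960, V(4,3)=84.7254, V(4,4)=106.8277
(3,0): S=45.9426. Δ = (V_up−V_dn)/(S_up−S_dn) = (0.0000−0.0000)/(53.2934−42.2672) = 0.0000. V = [p*·0.0000 + (1−p*)·0.0000]/1.04 = 0.0000. B = V − Δ·S = 0.0000.
(3,1): S=57.9276. Δ = (V_up−V_dn)/(S_up−S_dn) = (67.1960−0.0000)/(67.1960−53.2934) = 4.8333. V = [p*·67.1960 + (1−p*)·0.0000]/1.04 = 32.3058. B = V − Δ·S = -247.6777.
(3,2): S=73.0392. Δ = (V_up−V_dn)/(S_up−S_dn) = (84.7254−67.1960)/(84.7254−67.1960) = 1.0000. V = [p*·84.7254 + (1−p*)·67.1960]/1.04 = 73.0392. B = V − Δ·S = 0.0000.
(3,3): S=92.0929. Δ = (V_up−V_dn)/(S_up−S_dn) = (106.8277−84.7254)/(106.8277−84.7254) = 1.0000. V = [p*·106.8277 + (1−p*)·84.7254]/1.04 = 92.0929. B = V − Δ·S = 0.0000.
(2,0): S=49.9376. Δ = (V_up−V_dn)/(S_up−S_dn) = (32.3058−0.0000)/(57.9276−45.9426) = 2.6955. V = [p*·32.3058 + (1−p*)·0.0000]/1.04 = 15.5316. B = V − Δ·S = -119.0758.
(2,1): S=62.9648. Δ = (V_up−V_dn)/(S_up−S_dn) = (73.0392−32.3058)/(73.0392−57.9276) = 2.6955. V = [p*·73.0392 + (1−p*)·32.3058]/1.04 = 50.6466. B = V − Δ·S = -119.0758.
(2,2): S=79.3904. Δ = (V_up−V_dn)/(S_up−S_dn) = (92.0929−73.0392)/(92.0929−73.0392) = 1.0000. V = [p*·92.0929 + (1−p*)·73.0392]/1.04 = 79.3904. B = V − Δ·S = 0.0000.
(1,0): S=54.2800. Δ = (V_up−V_dn)/(S_up−S_dn) = (50.6466−15.5316)/(62.9648−49.9376) = 2.6955. V = [p*·50.6466 + (1−p*)·15.5316]/1.04 = 31.8165. B = V − Δ·S = -114.4960.
(1,1): S=68.4400. Δ = (V_up−V_dn)/(S_up−S_dn) = (79.3904−50.6466)/(79.3904−62.9648) = 1.7499. V = [p*·79.3904 + (1−p*)·50.6466]/1.04 = 62.5178. B = V − Δ·S = -57.2480.
(0,0): S=59.0000. Δ = (V_up−V_dn)/(S_up−S_dn) = (62.5178−31.8165)/(68.4400−54.2800) = 2.1682. V = [p*·62.5178 + (1−p*)·31.8165]/1.04 = 45.3530. B = V − Δ·S = -82.5692.
Root portfolio cost Δ·59+B reproduces V0=45.3530.

(0,0): Delta=2.1682 Bond=-82.5692
(1,0): Delta=2.6955 Bond=-114.4960
(1,1): Delta=1.7499 Bond=-57.2480
(2,0): Delta=2.6955 Bond=-119.0758
(2,1): Delta=2.6955 Bond=-119.0758
(2,2): Delta=1.0000 Bond=0.0000
(3,0): Delta=0.0000 Bond=0.0000
(3,1): Delta=4.8333 Bond=-247.6777
(3,2): Delta=1.0000 Bond=0.0000
(3,3): Delta=1.0000 Bond=0.0000
V0=45.3530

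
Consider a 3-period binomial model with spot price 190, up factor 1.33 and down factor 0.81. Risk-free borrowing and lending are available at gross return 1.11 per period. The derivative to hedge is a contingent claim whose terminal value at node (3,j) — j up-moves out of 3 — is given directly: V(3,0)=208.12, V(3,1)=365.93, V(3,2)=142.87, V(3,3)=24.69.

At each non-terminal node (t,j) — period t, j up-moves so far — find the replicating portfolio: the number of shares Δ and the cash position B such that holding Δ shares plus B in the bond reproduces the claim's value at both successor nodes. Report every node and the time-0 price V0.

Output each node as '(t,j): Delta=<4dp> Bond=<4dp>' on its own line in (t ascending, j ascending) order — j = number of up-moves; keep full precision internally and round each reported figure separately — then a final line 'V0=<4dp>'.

Risk-neutral probability p* = (R−d)/(u−d) = (1.11−0.81)/(1.33−0.81) = 0.5769.
Terminal values V(3,·): V(3,0)=208.1200, V(3,1)=365.9300, V(3,2)=142.8700, V(3,3)=24.6900
Node (2,0) S=124.6590: V=(p*·365.9300+(1−p*)·208.1200)/1.11=269.5173; Δ=(365.9300−208.1200)/(165.7965−100.9738)=2.4345; B=V−Δ·S=-33.9634
Node (2,1) S=204.6870: V=(p*·142.8700+(1−p*)·365.9300)/1.11=213.7311; Δ=(142.8700−365.9300)/(272.2337−165.7965)=-2.0957; B=V−Δ·S=642.6927
Node (2,2) S=336.0910: V=(p*·24.6900+(1−p*)·142.8700)/1.11=67.2876; Δ=(24.6900−142.8700)/(447.0010−272.2337)=-0.6762; B=V−Δ·S=294.5568
Node (1,0) S=153.9000: V=(p*·213.7311+(1−p*)·269.5173)/1.11=213.8135; Δ=(213.7311−269.5173)/(204.6870−124.6590)=-0.6971; B=V−Δ·S=321.0947
Node (1,1) S=252.7000: V=(p*·67.2876+(1−p*)·213.7311)/1.11=116.4365; Δ=(67.2876−213.7311)/(336.0910−204.6870)=-1.1145; B=V−Δ·S=398.0586
Node (0,0) S=190.0000: V=(p*·116.4365+(1−p*)·213.8135)/1.11=142.0130; Δ=(116.4365−213.8135)/(252.7000−153.9000)=-0.9856; B=V−Δ·S=329.2765
Self-financing check: at every node Δ·S+B equals the discounted successor values.

(0,0): Delta=-0.9856 Bond=329.2765
(1,0): Delta=-0.6971 Bond=321.0947
(1,1): Delta=-1.1145 Bond=398.0586
(2,0): Delta=2.4345 Bond=-33.9634
(2,1): Delta=-2.0957 Bond=642.6927
(2,2): Delta=-0.6762 Bond=294.5568
V0=142.0130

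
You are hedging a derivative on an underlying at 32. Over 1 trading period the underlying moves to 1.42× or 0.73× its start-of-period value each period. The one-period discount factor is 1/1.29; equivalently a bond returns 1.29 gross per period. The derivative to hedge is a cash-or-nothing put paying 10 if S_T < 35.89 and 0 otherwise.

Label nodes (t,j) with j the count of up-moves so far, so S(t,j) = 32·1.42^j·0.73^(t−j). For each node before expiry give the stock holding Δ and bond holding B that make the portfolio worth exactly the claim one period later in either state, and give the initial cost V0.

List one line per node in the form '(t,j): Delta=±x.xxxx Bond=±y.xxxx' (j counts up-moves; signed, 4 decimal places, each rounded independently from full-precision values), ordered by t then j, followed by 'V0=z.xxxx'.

Under the risk-neutral measure, an up-move has probability p* = (R−d)/(u−d) = 0.8116 and values discount at R = 1.29.
Terminal values V(1,·): V(1,0)=10.0000, V(1,1)=0.0000
Node (0,0) S=32.0000: V=(p*·0.0000+(1−p*)·10.0000)/1.29=1.4605; Δ=(0.0000−10.0000)/(45.4400−23.3600)=-0.4529; B=V−Δ·S=15.9533
The time-0 hedge costs 1.4605, which is the no-arbitrage price.

(0,0): Delta=-0.4529 Bond=15.9533
V0=1.4605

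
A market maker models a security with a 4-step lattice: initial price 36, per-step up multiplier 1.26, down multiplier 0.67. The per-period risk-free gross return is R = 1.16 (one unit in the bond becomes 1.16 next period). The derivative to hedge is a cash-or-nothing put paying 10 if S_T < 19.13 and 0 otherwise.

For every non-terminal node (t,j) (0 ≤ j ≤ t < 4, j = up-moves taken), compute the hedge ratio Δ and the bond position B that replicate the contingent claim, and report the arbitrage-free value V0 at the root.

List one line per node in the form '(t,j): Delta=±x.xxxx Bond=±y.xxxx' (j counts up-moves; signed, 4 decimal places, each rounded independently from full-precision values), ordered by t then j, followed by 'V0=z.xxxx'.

(0,0): Delta=-0.0216 Bond=0.8711
(1,0): Delta=-0.1470 Bond=4.0359
(1,1): Delta=-0.0080 Bond=0.3930
(2,0): Delta=-0.7509 Bond=14.4405
(2,1): Delta=-0.0815 Bond=2.6900
(2,2): Delta=0.0000 Bond=0.0000
(3,0): Delta=0.0000 Bond=8.6207
(3,1): Delta=-0.8324 Bond=18.4103
(3,2): Delta=0.0000 Bond=0.0000
(3,3): Delta=0.0000 Bond=0.0000
V0=0.0939

No-arbitrage ⇒ martingale measure with p* = (R−d)/(u−d) = 0.8305.
Terminal values V(4,·): V(4,0)=10.0000, V(4,1)=10.0000, V(4,2)=0.0000, V(4,3)=0.0000, V(4,4)=0.0000
Node (3,0) S=10.8275: V=(p*·10.0000+(1−p*)·10.0000)/1.16=8.6207; Δ=(10.0000−10.0000)/(13.6426−7.2544)=0.0000; B=V−Δ·S=8.6207
Node (3,1) S=20.3621: V=(p*·0.0000+(1−p*)·10.0000)/1.16=1.4611; Δ=(0.0000−10.0000)/(25.6563−13.6426)=-0.8324; B=V−Δ·S=18.4103
Node (3,2) S=38.2929: V=(p*·0.0000+(1−p*)·0.0000)/1.16=0.0000; Δ=(0.0000−0.0000)/(48.2491−25.6563)=0.0000; B=V−Δ·S=0.0000
Node (3,3) S=72.0135: V=(p*·0.0000+(1−p*)·0.0000)/1.16=0.0000; Δ=(0.0000−0.0000)/(90.7371−48.2491)=0.0000; B=V−Δ·S=0.0000
Node (2,0) S=16.1604: V=(p*·1.4611+(1−p*)·8.6207)/1.16=2.3057; Δ=(1.4611−8.6207)/(20.3621−10.8275)=-0.7509; B=V−Δ·S=14.4405
Node (2,1) S=30.3912: V=(p*·0.0000+(1−p*)·1.4611)/1.16=0.2135; Δ=(0.0000−1.4611)/(38.2929−20.3621)=-0.0815; B=V−Δ·S=2.6900
Node (2,2) S=57.1536: V=(p*·0.0000+(1−p*)·0.0000)/1.16=0.0000; Δ=(0.0000−0.0000)/(72.0135−38.2929)=0.0000; B=V−Δ·S=0.0000
Node (1,0) S=24.1200: V=(p*·0.2135+(1−p*)·2.3057)/1.16=0.4897; Δ=(0.2135−2.3057)/(30.3912−16.1604)=-0.1470; B=V−Δ·S=4.0359
Node (1,1) S=45.3600: V=(p*·0.0000+(1−p*)·0.2135)/1.16=0.0312; Δ=(0.0000−0.2135)/(57.1536−30.3912)=-0.0080; B=V−Δ·S=0.3930
Node (0,0) S=36.0000: V=(p*·0.0312+(1−p*)·0.4897)/1.16=0.0939; Δ=(0.0312−0.4897)/(45.3600−24.1200)=-0.0216; B=V−Δ·S=0.8711
Each (Δ,B) replicates both successor values, so the strategy is self-financing and V0 is arbitrage-free.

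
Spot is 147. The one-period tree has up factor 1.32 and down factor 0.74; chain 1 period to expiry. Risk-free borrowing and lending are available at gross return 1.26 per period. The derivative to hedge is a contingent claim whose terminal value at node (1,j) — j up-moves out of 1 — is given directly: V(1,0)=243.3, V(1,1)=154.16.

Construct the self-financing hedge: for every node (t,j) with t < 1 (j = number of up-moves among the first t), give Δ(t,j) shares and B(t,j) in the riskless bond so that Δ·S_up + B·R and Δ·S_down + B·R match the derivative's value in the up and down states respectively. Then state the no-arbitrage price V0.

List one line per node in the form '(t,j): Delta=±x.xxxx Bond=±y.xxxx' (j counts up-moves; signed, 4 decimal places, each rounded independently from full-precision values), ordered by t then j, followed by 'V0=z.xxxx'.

(0,0): Delta=-1.0455 Bond=283.3574
V0=129.6678

The replicating-portfolio and risk-neutral prices coincide; use p* = (1.26−0.74)/(1.32−0.74) = 0.8966 for the latter.
Terminal values V(1,·): V(1,0)=243.3000, V(1,1)=154.1600
  t=0,j=0: stock 147.0000 → up 194.0400 (V=154.1600), down 108.7800 (V=243.3000). Price 129.6678; hedge Δ=-1.0455, bond B=283.3574.
The time-0 hedge costs 129.6678, which is the no-arbitrage price.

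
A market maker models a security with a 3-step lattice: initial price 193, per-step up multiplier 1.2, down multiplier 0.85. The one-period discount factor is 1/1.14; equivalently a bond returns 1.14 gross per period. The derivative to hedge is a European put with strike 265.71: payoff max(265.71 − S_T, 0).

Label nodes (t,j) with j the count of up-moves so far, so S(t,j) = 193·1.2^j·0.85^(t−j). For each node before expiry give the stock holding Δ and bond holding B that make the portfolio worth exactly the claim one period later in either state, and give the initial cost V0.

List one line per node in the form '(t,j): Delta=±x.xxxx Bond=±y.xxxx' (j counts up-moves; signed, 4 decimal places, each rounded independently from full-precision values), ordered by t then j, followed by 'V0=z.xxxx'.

(0,0): Delta=-0.4698 Bond=103.0532
(1,0): Delta=-1.0000 Bond=204.4552
(1,1): Delta=-0.3921 Bond=99.4859
(2,0): Delta=-1.0000 Bond=233.0789
(2,1): Delta=-1.0000 Bond=233.0789
(2,2): Delta=-0.3030 Bond=88.6556
V0=12.3762

Under the risk-neutral measure, an up-move has probability p* = (R−d)/(u−d) = 0.8286 and values discount at R = 1.14.
At expiry t=3: V(3,0)=147.1839, V(3,1)=98.3790, V(3,2)=29.4780, V(3,3)=0.0000
(2,0): S=139.4425. Δ = (V_up−V_dn)/(S_up−S_dn) = (98.3790−147.1839)/(167.3310−118.5261) = -1.0000. V = [p*·98.3790 + (1−p*)·147.1839]/1.14 = 93.6364. B = V − Δ·S = 233.0789.
(2,1): S=196.8600. Δ = (V_up−V_dn)/(S_up−S_dn) = (29.4780−98.3790)/(236.2320−167.3310) = -1.0000. V = [p*·29.4780 + (1−p*)·98.3790]/1.14 = 36.2189. B = V − Δ·S = 233.0789.
(2,2): S=277.9200. Δ = (V_up−V_dn)/(S_up−S_dn) = (0.0000−29.4780)/(333.5040−236.2320) = -0.3030. V = [p*·0.0000 + (1−p*)·29.4780]/1.14 = 4.4328. B = V − Δ·S = 88.6556.
(1,0): S=164.0500. Δ = (V_up−V_dn)/(S_up−S_dn) = (36.2189−93.6364)/(196.8600−139.4425) = -1.0000. V = [p*·36.2189 + (1−p*)·93.6364]/1.14 = 40.4052. B = V − Δ·S = 204.4552.
(1,1): S=231.6000. Δ = (V_up−V_dn)/(S_up−S_dn) = (4.4328−36.2189)/(277.9200−196.8600) = -0.3921. V = [p*·4.4328 + (1−p*)·36.2189]/1.14 = 8.6683. B = V − Δ·S = 99.4859.
(0,0): S=193.0000. Δ = (V_up−V_dn)/(S_up−S_dn) = (8.6683−40.4052)/(231.6000−164.0500) = -0.4698. V = [p*·8.6683 + (1−p*)·40.4052]/1.14 = 12.3762. B = V − Δ·S = 103.0532.
Each (Δ,B) replicates both successor values, so the strategy is self-financing and V0 is arbitrage-free.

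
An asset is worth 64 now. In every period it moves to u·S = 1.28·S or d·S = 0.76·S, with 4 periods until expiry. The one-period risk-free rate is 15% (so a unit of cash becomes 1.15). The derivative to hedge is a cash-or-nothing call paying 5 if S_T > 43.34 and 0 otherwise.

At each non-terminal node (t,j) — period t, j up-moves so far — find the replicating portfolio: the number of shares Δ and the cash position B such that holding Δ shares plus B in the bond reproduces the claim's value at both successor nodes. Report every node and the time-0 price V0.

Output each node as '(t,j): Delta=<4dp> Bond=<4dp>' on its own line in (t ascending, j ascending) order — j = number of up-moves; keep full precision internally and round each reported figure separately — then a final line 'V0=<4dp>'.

(0,0): Delta=0.0139 Bond=1.8245
(1,0): Delta=0.0561 Bond=0.0474
(1,1): Delta=0.0055 Bond=2.7818
(2,0): Delta=0.1696 Bond=-4.1442
(2,1): Delta=0.0336 Bond=1.4541
(2,2): Delta=0.0000 Bond=3.7807
(3,0): Delta=0.0000 Bond=0.0000
(3,1): Delta=0.2032 Bond=-6.3545
(3,2): Delta=0.0000 Bond=4.3478
(3,3): Delta=0.0000 Bond=4.3478
V0=2.7136

No-arbitrage ⇒ martingale measure with p* = (R−d)/(u−d) = 0.7500.
Payoff layer (t=4): V(4,0)=0.0000, V(4,1)=0.0000, V(4,2)=5.0000, V(4,3)=5.0000, V(4,4)=5.0000
  t=3,j=0: stock 28.0945 → up 35.9609 (V=0.0000), down 21.3518 (V=0.0000). Price 0.0000; hedge Δ=0.0000, bond B=0.0000.
  t=3,j=1: stock 47.3170 → up 60.5657 (V=5.0000), down 35.9609 (V=0.0000). Price 3.2609; hedge Δ=0.2032, bond B=-6.3545.
  t=3,j=2: stock 79.6918 → up 102.0055 (V=5.0000), down 60.5657 (V=5.0000). Price 4.3478; hedge Δ=0.0000, bond B=4.3478.
  t=3,j=3: stock 134.2177 → up 171.7987 (V=5.0000), down 102.0055 (V=5.0000). Price 4.3478; hedge Δ=0.0000, bond B=4.3478.
  t=2,j=0: stock 36.9664 → up 47.3170 (V=3.2609), down 28.0945 (V=0.0000). Price 2.1267; hedge Δ=0.1696, bond B=-4.1442.
  t=2,j=1: stock 62.2592 → up 79.6918 (V=4.3478), down 47.3170 (V=3.2609). Price 3.5444; hedge Δ=0.0336, bond B=1.4541.
  t=2,j=2: stock 104.8576 → up 134.2177 (V=4.3478), down 79.6918 (V=4.3478). Price 3.7807; hedge Δ=0.0000, bond B=3.7807.
  t=1,j=0: stock 48.6400 → up 62.2592 (V=3.5444), down 36.9664 (V=2.1267). Price 2.7739; hedge Δ=0.0561, bond B=0.0474.
  t=1,j=1: stock 81.9200 → up 104.8576 (V=3.7807), down 62.2592 (V=3.5444). Price 3.2362; hedge Δ=0.0055, bond B=2.7818.
  t=0,j=0: stock 64.0000 → up 81.9200 (V=3.2362), down 48.6400 (V=2.7739). Price 2.7136; hedge Δ=0.0139, bond B=1.8245.
Each (Δ,B) replicates both successor values, so the strategy is self-financing and V0 is arbitrage-free.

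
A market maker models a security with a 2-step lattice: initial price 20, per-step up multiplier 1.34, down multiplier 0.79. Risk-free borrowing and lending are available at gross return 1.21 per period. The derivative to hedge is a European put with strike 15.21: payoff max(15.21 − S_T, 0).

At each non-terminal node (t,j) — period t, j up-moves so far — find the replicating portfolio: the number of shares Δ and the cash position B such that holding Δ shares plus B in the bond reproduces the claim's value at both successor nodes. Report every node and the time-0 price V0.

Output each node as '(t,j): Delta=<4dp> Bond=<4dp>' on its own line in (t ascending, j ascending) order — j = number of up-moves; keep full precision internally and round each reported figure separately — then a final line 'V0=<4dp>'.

(0,0): Delta=-0.0484 Bond=1.0730
(1,0): Delta=-0.3139 Bond=5.4929
(1,1): Delta=0.0000 Bond=0.0000
V0=0.1041

Under the risk-neutral measure, an up-move has probability p* = (R−d)/(u−d) = 0.7636 and values discount at R = 1.21.
Payoff layer (t=2): V(2,0)=2.7280, V(2,1)=0.0000, V(2,2)=0.0000
Node (1,0) S=15.8000: V=(p*·0.0000+(1−p*)·2.7280)/1.21=0.5329; Δ=(0.0000−2.7280)/(21.1720−12.4820)=-0.3139; B=V−Δ·S=5.4929
Node (1,1) S=26.8000: V=(p*·0.0000+(1−p*)·0.0000)/1.21=0.0000; Δ=(0.0000−0.0000)/(35.9120−21.1720)=0.0000; B=V−Δ·S=0.0000
Node (0,0) S=20.0000: V=(p*·0.0000+(1−p*)·0.5329)/1.21=0.1041; Δ=(0.0000−0.5329)/(26.8000−15.8000)=-0.0484; B=V−Δ·S=1.0730
The time-0 hedge costs 0.1041, which is the no-arbitrage price.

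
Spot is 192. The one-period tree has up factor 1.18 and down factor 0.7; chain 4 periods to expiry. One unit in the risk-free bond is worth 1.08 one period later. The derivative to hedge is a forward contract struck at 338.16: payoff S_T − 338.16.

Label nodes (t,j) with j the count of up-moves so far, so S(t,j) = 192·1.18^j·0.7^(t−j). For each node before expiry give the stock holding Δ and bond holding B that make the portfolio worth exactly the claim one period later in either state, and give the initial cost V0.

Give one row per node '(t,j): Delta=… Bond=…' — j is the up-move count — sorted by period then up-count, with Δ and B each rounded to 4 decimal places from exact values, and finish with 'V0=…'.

(0,0): Delta=1.0000 Bond=-248.5577
(1,0): Delta=1.0000 Bond=-268.4423
(1,1): Delta=1.0000 Bond=-268.4423
(2,0): Delta=1.0000 Bond=-289.9177
(2,1): Delta=1.0000 Bond=-289.9177
(2,2): Delta=1.0000 Bond=-289.9177
(3,0): Delta=1.0000 Bond=-313.1111
(3,1): Delta=1.0000 Bond=-313.1111
(3,2): Delta=1.0000 Bond=-313.1111
(3,3): Delta=1.0000 Bond=-313.1111
V0=-56.5577

No-arbitrage ⇒ martingale measure with p* = (R−d)/(u−d) = 0.7917.
At expiry t=4: V(4,0)=-292.0608, V(4,1)=-260.4499, V(4,2)=-207.1630, V(4,3)=-117.3365, V(4,4)=34.0853
(3,0): S=65.8560. Δ = (V_up−V_dn)/(S_up−S_dn) = (-260.4499−-292.0608)/(77.7101−46.0992) = 1.0000. V = [p*·-260.4499 + (1−p*)·-292.0608]/1.08 = -247.2551. B = V − Δ·S = -313.1111.
(3,1): S=111.0144. Δ = (V_up−V_dn)/(S_up−S_dn) = (-207.1630−-260.4499)/(130.9970−77.7101) = 1.0000. V = [p*·-207.1630 + (1−p*)·-260.4499]/1.08 = -202.0967. B = V − Δ·S = -313.1111.
(3,2): S=187.1386. Δ = (V_up−V_dn)/(S_up−S_dn) = (-117.3365−-207.1630)/(220.8235−130.9970) = 1.0000. V = [p*·-117.3365 + (1−p*)·-207.1630]/1.08 = -125.9726. B = V − Δ·S = -313.1111.
(3,3): S=315.4621. Δ = (V_up−V_dn)/(S_up−S_dn) = (34.0853−-117.3365)/(372.2453−220.8235) = 1.0000. V = [p*·34.0853 + (1−p*)·-117.3365]/1.08 = 2.3510. B = V − Δ·S = -313.1111.
(2,0): S=94.0800. Δ = (V_up−V_dn)/(S_up−S_dn) = (-202.0967−-247.2551)/(111.0144−65.8560) = 1.0000. V = [p*·-202.0967 + (1−p*)·-247.2551]/1.08 = -195.8377. B = V − Δ·S = -289.9177.
(2,1): S=158.5920. Δ = (V_up−V_dn)/(S_up−S_dn) = (-125.9726−-202.0967)/(187.1386−111.0144) = 1.0000. V = [p*·-125.9726 + (1−p*)·-202.0967]/1.08 = -131.3257. B = V − Δ·S = -289.9177.
(2,2): S=267.3408. Δ = (V_up−V_dn)/(S_up−S_dn) = (2.3510−-125.9726)/(315.4621−187.1386) = 1.0000. V = [p*·2.3510 + (1−p*)·-125.9726]/1.08 = -22.5769. B = V − Δ·S = -289.9177.
(1,0): S=134.4000. Δ = (V_up−V_dn)/(S_up−S_dn) = (-131.3257−-195.8377)/(158.5920−94.0800) = 1.0000. V = [p*·-131.3257 + (1−p*)·-195.8377]/1.08 = -134.0423. B = V − Δ·S = -268.4423.
(1,1): S=226.5600. Δ = (V_up−V_dn)/(S_up−S_dn) = (-22.5769−-131.3257)/(267.3408−158.5920) = 1.0000. V = [p*·-22.5769 + (1−p*)·-131.3257]/1.08 = -41.8823. B = V − Δ·S = -268.4423.
(0,0): S=192.0000. Δ = (V_up−V_dn)/(S_up−S_dn) = (-41.8823−-134.0423)/(226.5600−134.4000) = 1.0000. V = [p*·-41.8823 + (1−p*)·-134.0423]/1.08 = -56.5577. B = V − Δ·S = -248.5577.
Root portfolio cost Δ·192+B reproduces V0=-56.5577.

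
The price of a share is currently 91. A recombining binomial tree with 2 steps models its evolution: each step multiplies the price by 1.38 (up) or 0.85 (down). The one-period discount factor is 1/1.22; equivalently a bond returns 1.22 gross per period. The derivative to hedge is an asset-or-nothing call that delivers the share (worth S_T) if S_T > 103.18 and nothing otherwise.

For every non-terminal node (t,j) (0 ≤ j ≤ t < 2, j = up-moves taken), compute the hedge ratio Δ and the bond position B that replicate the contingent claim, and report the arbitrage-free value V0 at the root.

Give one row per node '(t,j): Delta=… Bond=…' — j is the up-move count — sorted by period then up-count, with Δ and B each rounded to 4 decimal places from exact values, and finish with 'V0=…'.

Since d<R<u, set p* = (R−d)/(u−d) = 0.6981; price each node as the discounted p*-expectation of its children.
Payoff layer (t=2): V(2,0)=0.0000, V(2,1)=106.7430, V(2,2)=173.3004
(1,0): S=77.3500. Δ = (V_up−V_dn)/(S_up−S_dn) = (106.7430−0.0000)/(106.7430−65.7475) = 2.6038. V = [p*·106.7430 + (1−p*)·0.0000]/1.22 = 61.0809. B = V − Δ·S = -140.3210.
(1,1): S=125.5800. Δ = (V_up−V_dn)/(S_up−S_dn) = (173.3004−106.7430)/(173.3004−106.7430) = 1.0000. V = [p*·173.3004 + (1−p*)·106.7430]/1.22 = 125.5800. B = V − Δ·S = 0.0000.
(0,0): S=91.0000. Δ = (V_up−V_dn)/(S_up−S_dn) = (125.5800−61.0809)/(125.5800−77.3500) = 1.3373. V = [p*·125.5800 + (1−p*)·61.0809]/1.22 = 86.9742. B = V − Δ·S = -34.7222.
Check: Δ(0,0)·S0 + B(0,0) = 86.9742 = V0.

(0,0): Delta=1.3373 Bond=-34.7222
(1,0): Delta=2.6038 Bond=-140.3210
(1,1): Delta=1.0000 Bond=0.0000
V0=86.9742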